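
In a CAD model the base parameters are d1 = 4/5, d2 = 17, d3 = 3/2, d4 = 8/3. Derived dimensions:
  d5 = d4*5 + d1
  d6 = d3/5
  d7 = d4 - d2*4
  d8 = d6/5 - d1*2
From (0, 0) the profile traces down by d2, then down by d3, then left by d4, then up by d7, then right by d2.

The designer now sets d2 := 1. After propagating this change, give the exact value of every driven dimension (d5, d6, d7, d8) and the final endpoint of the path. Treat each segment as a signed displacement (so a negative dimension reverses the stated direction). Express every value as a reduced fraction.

Apply edit: d2 := 1
  d5 = d4*5 + d1 = 212/15
  d6 = d3/5 = 3/10
  d7 = d4 - d2*4 = -4/3
  d8 = d6/5 - d1*2 = -77/50
Walk from origin (0, 0):
  seg 1: down by d2 = 1 → (0, -1)
  seg 2: down by d3 = 3/2 → (0, -5/2)
  seg 3: left by d4 = 8/3 → (-8/3, -5/2)
  seg 4: up by d7 = -4/3 → (-8/3, -23/6)
  seg 5: right by d2 = 1 → (-5/3, -23/6)

d5 = 212/15
d6 = 3/10
d7 = -4/3
d8 = -77/50
endpoint = (-5/3, -23/6)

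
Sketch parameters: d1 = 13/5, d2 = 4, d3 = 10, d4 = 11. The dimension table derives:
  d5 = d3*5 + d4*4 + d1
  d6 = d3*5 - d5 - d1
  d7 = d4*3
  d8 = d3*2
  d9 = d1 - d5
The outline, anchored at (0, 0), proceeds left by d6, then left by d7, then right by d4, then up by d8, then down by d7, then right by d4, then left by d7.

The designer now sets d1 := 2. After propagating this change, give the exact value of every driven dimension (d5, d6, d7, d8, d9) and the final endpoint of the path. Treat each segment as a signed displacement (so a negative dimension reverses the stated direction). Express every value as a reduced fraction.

d5 = 96
d6 = -48
d7 = 33
d8 = 20
d9 = -94
endpoint = (4, -13)

Apply edit: d1 := 2
  d5 = d3*5 + d4*4 + d1 = 96
  d6 = d3*5 - d5 - d1 = -48
  d7 = d4*3 = 33
  d8 = d3*2 = 20
  d9 = d1 - d5 = -94
Walk from origin (0, 0):
  seg 1: left by d6 = -48 → (48, 0)
  seg 2: left by d7 = 33 → (15, 0)
  seg 3: right by d4 = 11 → (26, 0)
  seg 4: up by d8 = 20 → (26, 20)
  seg 5: down by d7 = 33 → (26, -13)
  seg 6: right by d4 = 11 → (37, -13)
  seg 7: left by d7 = 33 → (4, -13)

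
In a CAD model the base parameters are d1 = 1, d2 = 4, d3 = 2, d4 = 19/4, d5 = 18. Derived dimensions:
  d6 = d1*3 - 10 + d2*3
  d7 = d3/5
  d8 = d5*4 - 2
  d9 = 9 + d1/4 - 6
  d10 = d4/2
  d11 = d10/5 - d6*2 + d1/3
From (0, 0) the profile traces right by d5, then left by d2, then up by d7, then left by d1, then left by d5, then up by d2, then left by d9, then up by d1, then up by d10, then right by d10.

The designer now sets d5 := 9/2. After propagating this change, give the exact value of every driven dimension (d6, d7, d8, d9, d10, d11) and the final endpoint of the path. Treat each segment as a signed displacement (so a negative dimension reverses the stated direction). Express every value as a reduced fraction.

d6 = 5
d7 = 2/5
d8 = 16
d9 = 13/4
d10 = 19/8
d11 = -1103/120
endpoint = (-47/8, 311/40)

Apply edit: d5 := 9/2
  d6 = d1*3 - 10 + d2*3 = 5
  d7 = d3/5 = 2/5
  d8 = d5*4 - 2 = 16
  d9 = 9 + d1/4 - 6 = 13/4
  d10 = d4/2 = 19/8
  d11 = d10/5 - d6*2 + d1/3 = -1103/120
Walk from origin (0, 0):
  seg 1: right by d5 = 9/2 → (9/2, 0)
  seg 2: left by d2 = 4 → (1/2, 0)
  seg 3: up by d7 = 2/5 → (1/2, 2/5)
  seg 4: left by d1 = 1 → (-1/2, 2/5)
  seg 5: left by d5 = 9/2 → (-5, 2/5)
  seg 6: up by d2 = 4 → (-5, 22/5)
  seg 7: left by d9 = 13/4 → (-33/4, 22/5)
  seg 8: up by d1 = 1 → (-33/4, 27/5)
  seg 9: up by d10 = 19/8 → (-33/4, 311/40)
  seg 10: right by d10 = 19/8 → (-47/8, 311/40)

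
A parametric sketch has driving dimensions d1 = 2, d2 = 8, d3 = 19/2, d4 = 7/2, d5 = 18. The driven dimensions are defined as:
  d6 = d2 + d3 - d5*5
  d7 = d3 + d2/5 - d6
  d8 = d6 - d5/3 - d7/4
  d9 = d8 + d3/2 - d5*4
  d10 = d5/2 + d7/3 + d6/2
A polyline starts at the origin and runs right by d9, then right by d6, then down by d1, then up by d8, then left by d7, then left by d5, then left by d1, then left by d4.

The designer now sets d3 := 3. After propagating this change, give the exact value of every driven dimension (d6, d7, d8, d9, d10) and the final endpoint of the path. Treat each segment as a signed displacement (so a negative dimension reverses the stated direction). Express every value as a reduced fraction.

Apply edit: d3 := 3
  d6 = d2 + d3 - d5*5 = -79
  d7 = d3 + d2/5 - d6 = 418/5
  d8 = d6 - d5/3 - d7/4 = -1059/10
  d9 = d8 + d3/2 - d5*4 = -882/5
  d10 = d5/2 + d7/3 + d6/2 = -79/30
Walk from origin (0, 0):
  seg 1: right by d9 = -882/5 → (-882/5, 0)
  seg 2: right by d6 = -79 → (-1277/5, 0)
  seg 3: down by d1 = 2 → (-1277/5, -2)
  seg 4: up by d8 = -1059/10 → (-1277/5, -1079/10)
  seg 5: left by d7 = 418/5 → (-339, -1079/10)
  seg 6: left by d5 = 18 → (-357, -1079/10)
  seg 7: left by d1 = 2 → (-359, -1079/10)
  seg 8: left by d4 = 7/2 → (-725/2, -1079/10)

d6 = -79
d7 = 418/5
d8 = -1059/10
d9 = -882/5
d10 = -79/30
endpoint = (-725/2, -1079/10)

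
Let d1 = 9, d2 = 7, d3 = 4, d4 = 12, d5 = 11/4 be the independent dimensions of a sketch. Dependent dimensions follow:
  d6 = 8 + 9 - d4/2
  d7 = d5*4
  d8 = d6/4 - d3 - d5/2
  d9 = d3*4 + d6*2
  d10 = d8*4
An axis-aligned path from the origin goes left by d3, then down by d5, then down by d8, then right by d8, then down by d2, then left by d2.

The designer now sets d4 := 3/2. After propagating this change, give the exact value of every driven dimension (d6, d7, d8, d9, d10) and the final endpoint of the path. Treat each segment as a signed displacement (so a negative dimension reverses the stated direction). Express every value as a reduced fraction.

Apply edit: d4 := 3/2
  d6 = 8 + 9 - d4/2 = 65/4
  d7 = d5*4 = 11
  d8 = d6/4 - d3 - d5/2 = -21/16
  d9 = d3*4 + d6*2 = 97/2
  d10 = d8*4 = -21/4
Walk from origin (0, 0):
  seg 1: left by d3 = 4 → (-4, 0)
  seg 2: down by d5 = 11/4 → (-4, -11/4)
  seg 3: down by d8 = -21/16 → (-4, -23/16)
  seg 4: right by d8 = -21/16 → (-85/16, -23/16)
  seg 5: down by d2 = 7 → (-85/16, -135/16)
  seg 6: left by d2 = 7 → (-197/16, -135/16)

d6 = 65/4
d7 = 11
d8 = -21/16
d9 = 97/2
d10 = -21/4
endpoint = (-197/16, -135/16)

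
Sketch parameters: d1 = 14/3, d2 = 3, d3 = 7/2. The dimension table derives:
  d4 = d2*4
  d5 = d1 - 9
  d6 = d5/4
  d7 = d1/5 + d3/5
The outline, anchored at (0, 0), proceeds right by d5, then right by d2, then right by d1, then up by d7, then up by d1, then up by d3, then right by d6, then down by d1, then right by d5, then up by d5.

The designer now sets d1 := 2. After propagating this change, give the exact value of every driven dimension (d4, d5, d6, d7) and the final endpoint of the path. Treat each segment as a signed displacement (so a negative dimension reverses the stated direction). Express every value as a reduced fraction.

d4 = 12
d5 = -7
d6 = -7/4
d7 = 11/10
endpoint = (-43/4, -12/5)

Apply edit: d1 := 2
  d4 = d2*4 = 12
  d5 = d1 - 9 = -7
  d6 = d5/4 = -7/4
  d7 = d1/5 + d3/5 = 11/10
Walk from origin (0, 0):
  seg 1: right by d5 = -7 → (-7, 0)
  seg 2: right by d2 = 3 → (-4, 0)
  seg 3: right by d1 = 2 → (-2, 0)
  seg 4: up by d7 = 11/10 → (-2, 11/10)
  seg 5: up by d1 = 2 → (-2, 31/10)
  seg 6: up by d3 = 7/2 → (-2, 33/5)
  seg 7: right by d6 = -7/4 → (-15/4, 33/5)
  seg 8: down by d1 = 2 → (-15/4, 23/5)
  seg 9: right by d5 = -7 → (-43/4, 23/5)
  seg 10: up by d5 = -7 → (-43/4, -12/5)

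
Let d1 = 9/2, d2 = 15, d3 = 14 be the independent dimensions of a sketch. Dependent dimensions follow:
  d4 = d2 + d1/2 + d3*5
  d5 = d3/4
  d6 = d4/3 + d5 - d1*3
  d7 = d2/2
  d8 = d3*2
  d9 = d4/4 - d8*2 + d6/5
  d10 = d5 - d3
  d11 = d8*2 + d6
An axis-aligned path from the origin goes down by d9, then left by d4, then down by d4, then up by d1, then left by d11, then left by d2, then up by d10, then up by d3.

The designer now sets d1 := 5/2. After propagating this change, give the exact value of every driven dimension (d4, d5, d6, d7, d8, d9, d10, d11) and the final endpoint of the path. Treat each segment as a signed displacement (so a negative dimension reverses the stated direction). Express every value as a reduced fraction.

d4 = 345/4
d5 = 7/2
d6 = 99/4
d7 = 15/2
d8 = 28
d9 = -2359/80
d10 = -21/2
d11 = 323/4
endpoint = (-182, -4061/80)

Apply edit: d1 := 5/2
  d4 = d2 + d1/2 + d3*5 = 345/4
  d5 = d3/4 = 7/2
  d6 = d4/3 + d5 - d1*3 = 99/4
  d7 = d2/2 = 15/2
  d8 = d3*2 = 28
  d9 = d4/4 - d8*2 + d6/5 = -2359/80
  d10 = d5 - d3 = -21/2
  d11 = d8*2 + d6 = 323/4
Walk from origin (0, 0):
  seg 1: down by d9 = -2359/80 → (0, 2359/80)
  seg 2: left by d4 = 345/4 → (-345/4, 2359/80)
  seg 3: down by d4 = 345/4 → (-345/4, -4541/80)
  seg 4: up by d1 = 5/2 → (-345/4, -4341/80)
  seg 5: left by d11 = 323/4 → (-167, -4341/80)
  seg 6: left by d2 = 15 → (-182, -4341/80)
  seg 7: up by d10 = -21/2 → (-182, -5181/80)
  seg 8: up by d3 = 14 → (-182, -4061/80)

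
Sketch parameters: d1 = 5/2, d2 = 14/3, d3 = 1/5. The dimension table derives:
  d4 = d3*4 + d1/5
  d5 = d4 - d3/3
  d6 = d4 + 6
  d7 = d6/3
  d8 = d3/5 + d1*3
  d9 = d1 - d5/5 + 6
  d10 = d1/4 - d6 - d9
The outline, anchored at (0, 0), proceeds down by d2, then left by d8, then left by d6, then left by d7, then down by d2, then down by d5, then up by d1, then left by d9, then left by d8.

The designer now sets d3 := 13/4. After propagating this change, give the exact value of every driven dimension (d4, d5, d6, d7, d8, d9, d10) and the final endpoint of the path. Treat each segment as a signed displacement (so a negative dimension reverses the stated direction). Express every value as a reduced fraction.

Apply edit: d3 := 13/4
  d4 = d3*4 + d1/5 = 27/2
  d5 = d4 - d3/3 = 149/12
  d6 = d4 + 6 = 39/2
  d7 = d6/3 = 13/2
  d8 = d3/5 + d1*3 = 163/20
  d9 = d1 - d5/5 + 6 = 361/60
  d10 = d1/4 - d6 - d9 = -2987/120
Walk from origin (0, 0):
  seg 1: down by d2 = 14/3 → (0, -14/3)
  seg 2: left by d8 = 163/20 → (-163/20, -14/3)
  seg 3: left by d6 = 39/2 → (-553/20, -14/3)
  seg 4: left by d7 = 13/2 → (-683/20, -14/3)
  seg 5: down by d2 = 14/3 → (-683/20, -28/3)
  seg 6: down by d5 = 149/12 → (-683/20, -87/4)
  seg 7: up by d1 = 5/2 → (-683/20, -77/4)
  seg 8: left by d9 = 361/60 → (-241/6, -77/4)
  seg 9: left by d8 = 163/20 → (-2899/60, -77/4)

d4 = 27/2
d5 = 149/12
d6 = 39/2
d7 = 13/2
d8 = 163/20
d9 = 361/60
d10 = -2987/120
endpoint = (-2899/60, -77/4)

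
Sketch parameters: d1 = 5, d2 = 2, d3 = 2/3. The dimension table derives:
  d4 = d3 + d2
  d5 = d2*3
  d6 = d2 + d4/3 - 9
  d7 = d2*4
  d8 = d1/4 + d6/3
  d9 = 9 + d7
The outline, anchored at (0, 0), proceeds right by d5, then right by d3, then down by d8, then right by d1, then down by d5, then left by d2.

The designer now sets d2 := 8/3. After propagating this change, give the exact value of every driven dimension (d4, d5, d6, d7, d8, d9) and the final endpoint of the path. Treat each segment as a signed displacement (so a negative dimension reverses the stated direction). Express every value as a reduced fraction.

d4 = 10/3
d5 = 8
d6 = -47/9
d7 = 32/3
d8 = -53/108
d9 = 59/3
endpoint = (11, -811/108)

Apply edit: d2 := 8/3
  d4 = d3 + d2 = 10/3
  d5 = d2*3 = 8
  d6 = d2 + d4/3 - 9 = -47/9
  d7 = d2*4 = 32/3
  d8 = d1/4 + d6/3 = -53/108
  d9 = 9 + d7 = 59/3
Walk from origin (0, 0):
  seg 1: right by d5 = 8 → (8, 0)
  seg 2: right by d3 = 2/3 → (26/3, 0)
  seg 3: down by d8 = -53/108 → (26/3, 53/108)
  seg 4: right by d1 = 5 → (41/3, 53/108)
  seg 5: down by d5 = 8 → (41/3, -811/108)
  seg 6: left by d2 = 8/3 → (11, -811/108)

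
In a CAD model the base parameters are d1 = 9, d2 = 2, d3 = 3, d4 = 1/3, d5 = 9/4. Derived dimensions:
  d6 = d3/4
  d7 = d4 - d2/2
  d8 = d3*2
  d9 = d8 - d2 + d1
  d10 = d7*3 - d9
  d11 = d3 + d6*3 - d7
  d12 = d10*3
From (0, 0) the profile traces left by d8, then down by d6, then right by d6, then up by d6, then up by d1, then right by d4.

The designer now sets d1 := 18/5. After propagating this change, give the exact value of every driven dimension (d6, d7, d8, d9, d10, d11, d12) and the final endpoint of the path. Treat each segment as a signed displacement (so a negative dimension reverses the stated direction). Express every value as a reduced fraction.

Apply edit: d1 := 18/5
  d6 = d3/4 = 3/4
  d7 = d4 - d2/2 = -2/3
  d8 = d3*2 = 6
  d9 = d8 - d2 + d1 = 38/5
  d10 = d7*3 - d9 = -48/5
  d11 = d3 + d6*3 - d7 = 71/12
  d12 = d10*3 = -144/5
Walk from origin (0, 0):
  seg 1: left by d8 = 6 → (-6, 0)
  seg 2: down by d6 = 3/4 → (-6, -3/4)
  seg 3: right by d6 = 3/4 → (-21/4, -3/4)
  seg 4: up by d6 = 3/4 → (-21/4, 0)
  seg 5: up by d1 = 18/5 → (-21/4, 18/5)
  seg 6: right by d4 = 1/3 → (-59/12, 18/5)

d6 = 3/4
d7 = -2/3
d8 = 6
d9 = 38/5
d10 = -48/5
d11 = 71/12
d12 = -144/5
endpoint = (-59/12, 18/5)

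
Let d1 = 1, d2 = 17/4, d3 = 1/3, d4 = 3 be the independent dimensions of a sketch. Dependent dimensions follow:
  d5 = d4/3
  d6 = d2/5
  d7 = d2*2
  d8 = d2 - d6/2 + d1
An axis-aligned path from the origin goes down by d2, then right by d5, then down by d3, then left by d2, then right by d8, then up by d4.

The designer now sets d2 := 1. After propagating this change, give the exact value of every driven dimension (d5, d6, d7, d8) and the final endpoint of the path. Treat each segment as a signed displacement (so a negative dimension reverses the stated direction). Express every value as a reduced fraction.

d5 = 1
d6 = 1/5
d7 = 2
d8 = 19/10
endpoint = (19/10, 5/3)

Apply edit: d2 := 1
  d5 = d4/3 = 1
  d6 = d2/5 = 1/5
  d7 = d2*2 = 2
  d8 = d2 - d6/2 + d1 = 19/10
Walk from origin (0, 0):
  seg 1: down by d2 = 1 → (0, -1)
  seg 2: right by d5 = 1 → (1, -1)
  seg 3: down by d3 = 1/3 → (1, -4/3)
  seg 4: left by d2 = 1 → (0, -4/3)
  seg 5: right by d8 = 19/10 → (19/10, -4/3)
  seg 6: up by d4 = 3 → (19/10, 5/3)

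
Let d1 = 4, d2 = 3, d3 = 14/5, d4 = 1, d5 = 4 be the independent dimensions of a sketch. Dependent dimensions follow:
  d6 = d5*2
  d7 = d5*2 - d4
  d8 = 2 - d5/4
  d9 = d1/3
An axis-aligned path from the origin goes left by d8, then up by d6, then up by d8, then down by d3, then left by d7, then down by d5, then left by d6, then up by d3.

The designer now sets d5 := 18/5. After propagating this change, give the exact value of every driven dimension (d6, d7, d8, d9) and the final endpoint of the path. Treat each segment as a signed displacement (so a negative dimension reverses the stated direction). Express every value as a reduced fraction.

d6 = 36/5
d7 = 31/5
d8 = 11/10
d9 = 4/3
endpoint = (-29/2, 47/10)

Apply edit: d5 := 18/5
  d6 = d5*2 = 36/5
  d7 = d5*2 - d4 = 31/5
  d8 = 2 - d5/4 = 11/10
  d9 = d1/3 = 4/3
Walk from origin (0, 0):
  seg 1: left by d8 = 11/10 → (-11/10, 0)
  seg 2: up by d6 = 36/5 → (-11/10, 36/5)
  seg 3: up by d8 = 11/10 → (-11/10, 83/10)
  seg 4: down by d3 = 14/5 → (-11/10, 11/2)
  seg 5: left by d7 = 31/5 → (-73/10, 11/2)
  seg 6: down by d5 = 18/5 → (-73/10, 19/10)
  seg 7: left by d6 = 36/5 → (-29/2, 19/10)
  seg 8: up by d3 = 14/5 → (-29/2, 47/10)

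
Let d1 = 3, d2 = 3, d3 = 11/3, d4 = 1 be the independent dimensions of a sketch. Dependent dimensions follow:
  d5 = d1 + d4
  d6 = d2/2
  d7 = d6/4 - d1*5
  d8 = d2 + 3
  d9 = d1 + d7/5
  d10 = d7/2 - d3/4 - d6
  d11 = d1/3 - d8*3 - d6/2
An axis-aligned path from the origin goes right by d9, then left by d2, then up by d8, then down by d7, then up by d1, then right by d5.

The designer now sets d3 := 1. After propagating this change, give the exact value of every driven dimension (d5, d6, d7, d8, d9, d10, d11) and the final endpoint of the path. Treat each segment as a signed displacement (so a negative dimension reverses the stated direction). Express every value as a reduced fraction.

Apply edit: d3 := 1
  d5 = d1 + d4 = 4
  d6 = d2/2 = 3/2
  d7 = d6/4 - d1*5 = -117/8
  d8 = d2 + 3 = 6
  d9 = d1 + d7/5 = 3/40
  d10 = d7/2 - d3/4 - d6 = -145/16
  d11 = d1/3 - d8*3 - d6/2 = -71/4
Walk from origin (0, 0):
  seg 1: right by d9 = 3/40 → (3/40, 0)
  seg 2: left by d2 = 3 → (-117/40, 0)
  seg 3: up by d8 = 6 → (-117/40, 6)
  seg 4: down by d7 = -117/8 → (-117/40, 165/8)
  seg 5: up by d1 = 3 → (-117/40, 189/8)
  seg 6: right by d5 = 4 → (43/40, 189/8)

d5 = 4
d6 = 3/2
d7 = -117/8
d8 = 6
d9 = 3/40
d10 = -145/16
d11 = -71/4
endpoint = (43/40, 189/8)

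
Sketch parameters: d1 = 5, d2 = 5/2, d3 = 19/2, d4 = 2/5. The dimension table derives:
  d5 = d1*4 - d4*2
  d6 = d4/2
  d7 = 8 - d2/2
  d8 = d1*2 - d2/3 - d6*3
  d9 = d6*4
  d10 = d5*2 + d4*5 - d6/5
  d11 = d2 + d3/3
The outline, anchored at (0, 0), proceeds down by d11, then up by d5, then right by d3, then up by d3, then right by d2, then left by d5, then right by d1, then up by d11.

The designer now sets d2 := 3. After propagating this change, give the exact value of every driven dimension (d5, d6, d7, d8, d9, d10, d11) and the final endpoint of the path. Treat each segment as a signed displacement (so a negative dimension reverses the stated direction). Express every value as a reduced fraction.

Apply edit: d2 := 3
  d5 = d1*4 - d4*2 = 96/5
  d6 = d4/2 = 1/5
  d7 = 8 - d2/2 = 13/2
  d8 = d1*2 - d2/3 - d6*3 = 42/5
  d9 = d6*4 = 4/5
  d10 = d5*2 + d4*5 - d6/5 = 1009/25
  d11 = d2 + d3/3 = 37/6
Walk from origin (0, 0):
  seg 1: down by d11 = 37/6 → (0, -37/6)
  seg 2: up by d5 = 96/5 → (0, 391/30)
  seg 3: right by d3 = 19/2 → (19/2, 391/30)
  seg 4: up by d3 = 19/2 → (19/2, 338/15)
  seg 5: right by d2 = 3 → (25/2, 338/15)
  seg 6: left by d5 = 96/5 → (-67/10, 338/15)
  seg 7: right by d1 = 5 → (-17/10, 338/15)
  seg 8: up by d11 = 37/6 → (-17/10, 287/10)

d5 = 96/5
d6 = 1/5
d7 = 13/2
d8 = 42/5
d9 = 4/5
d10 = 1009/25
d11 = 37/6
endpoint = (-17/10, 287/10)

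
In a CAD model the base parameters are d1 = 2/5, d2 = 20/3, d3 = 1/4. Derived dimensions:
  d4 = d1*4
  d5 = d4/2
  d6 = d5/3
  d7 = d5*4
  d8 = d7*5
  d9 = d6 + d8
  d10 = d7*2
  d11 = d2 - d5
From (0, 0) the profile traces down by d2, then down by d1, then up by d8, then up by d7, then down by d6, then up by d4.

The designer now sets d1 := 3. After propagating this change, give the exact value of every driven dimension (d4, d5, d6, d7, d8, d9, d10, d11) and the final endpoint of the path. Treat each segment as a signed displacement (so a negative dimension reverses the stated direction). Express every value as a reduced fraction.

d4 = 12
d5 = 6
d6 = 2
d7 = 24
d8 = 120
d9 = 122
d10 = 48
d11 = 2/3
endpoint = (0, 433/3)

Apply edit: d1 := 3
  d4 = d1*4 = 12
  d5 = d4/2 = 6
  d6 = d5/3 = 2
  d7 = d5*4 = 24
  d8 = d7*5 = 120
  d9 = d6 + d8 = 122
  d10 = d7*2 = 48
  d11 = d2 - d5 = 2/3
Walk from origin (0, 0):
  seg 1: down by d2 = 20/3 → (0, -20/3)
  seg 2: down by d1 = 3 → (0, -29/3)
  seg 3: up by d8 = 120 → (0, 331/3)
  seg 4: up by d7 = 24 → (0, 403/3)
  seg 5: down by d6 = 2 → (0, 397/3)
  seg 6: up by d4 = 12 → (0, 433/3)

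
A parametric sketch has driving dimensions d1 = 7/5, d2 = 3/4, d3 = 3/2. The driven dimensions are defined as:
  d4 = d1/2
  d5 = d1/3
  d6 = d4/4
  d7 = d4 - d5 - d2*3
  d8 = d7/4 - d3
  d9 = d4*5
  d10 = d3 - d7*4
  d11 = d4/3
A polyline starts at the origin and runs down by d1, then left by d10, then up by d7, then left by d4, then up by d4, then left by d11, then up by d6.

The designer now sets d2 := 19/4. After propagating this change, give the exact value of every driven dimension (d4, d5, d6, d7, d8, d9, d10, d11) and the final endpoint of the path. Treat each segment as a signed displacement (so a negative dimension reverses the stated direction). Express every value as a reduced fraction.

d4 = 7/10
d5 = 7/15
d6 = 7/40
d7 = -841/60
d8 = -1201/240
d9 = 7/2
d10 = 1727/30
d11 = 7/30
endpoint = (-117/2, -349/24)

Apply edit: d2 := 19/4
  d4 = d1/2 = 7/10
  d5 = d1/3 = 7/15
  d6 = d4/4 = 7/40
  d7 = d4 - d5 - d2*3 = -841/60
  d8 = d7/4 - d3 = -1201/240
  d9 = d4*5 = 7/2
  d10 = d3 - d7*4 = 1727/30
  d11 = d4/3 = 7/30
Walk from origin (0, 0):
  seg 1: down by d1 = 7/5 → (0, -7/5)
  seg 2: left by d10 = 1727/30 → (-1727/30, -7/5)
  seg 3: up by d7 = -841/60 → (-1727/30, -185/12)
  seg 4: left by d4 = 7/10 → (-874/15, -185/12)
  seg 5: up by d4 = 7/10 → (-874/15, -883/60)
  seg 6: left by d11 = 7/30 → (-117/2, -883/60)
  seg 7: up by d6 = 7/40 → (-117/2, -349/24)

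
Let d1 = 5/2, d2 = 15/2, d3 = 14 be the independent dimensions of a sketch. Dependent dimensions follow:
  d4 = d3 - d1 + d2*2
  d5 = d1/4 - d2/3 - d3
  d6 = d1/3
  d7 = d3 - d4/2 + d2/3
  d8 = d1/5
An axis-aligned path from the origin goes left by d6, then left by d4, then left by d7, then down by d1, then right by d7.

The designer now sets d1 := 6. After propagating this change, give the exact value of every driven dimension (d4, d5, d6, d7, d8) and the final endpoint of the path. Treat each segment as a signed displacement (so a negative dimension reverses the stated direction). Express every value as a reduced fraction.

Apply edit: d1 := 6
  d4 = d3 - d1 + d2*2 = 23
  d5 = d1/4 - d2/3 - d3 = -15
  d6 = d1/3 = 2
  d7 = d3 - d4/2 + d2/3 = 5
  d8 = d1/5 = 6/5
Walk from origin (0, 0):
  seg 1: left by d6 = 2 → (-2, 0)
  seg 2: left by d4 = 23 → (-25, 0)
  seg 3: left by d7 = 5 → (-30, 0)
  seg 4: down by d1 = 6 → (-30, -6)
  seg 5: right by d7 = 5 → (-25, -6)

d4 = 23
d5 = -15
d6 = 2
d7 = 5
d8 = 6/5
endpoint = (-25, -6)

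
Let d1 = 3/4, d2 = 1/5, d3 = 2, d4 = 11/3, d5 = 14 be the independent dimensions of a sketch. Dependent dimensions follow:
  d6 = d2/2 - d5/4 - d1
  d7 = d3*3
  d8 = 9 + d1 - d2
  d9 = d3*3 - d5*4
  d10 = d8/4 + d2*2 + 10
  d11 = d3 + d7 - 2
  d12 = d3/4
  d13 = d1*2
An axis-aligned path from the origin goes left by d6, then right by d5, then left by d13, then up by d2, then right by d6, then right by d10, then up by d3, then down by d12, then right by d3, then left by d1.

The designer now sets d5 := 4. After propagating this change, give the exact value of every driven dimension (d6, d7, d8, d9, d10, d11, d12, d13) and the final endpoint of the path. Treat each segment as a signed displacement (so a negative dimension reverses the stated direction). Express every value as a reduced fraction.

d6 = -33/20
d7 = 6
d8 = 191/20
d9 = -10
d10 = 1023/80
d11 = 6
d12 = 1/2
d13 = 3/2
endpoint = (1323/80, 17/10)

Apply edit: d5 := 4
  d6 = d2/2 - d5/4 - d1 = -33/20
  d7 = d3*3 = 6
  d8 = 9 + d1 - d2 = 191/20
  d9 = d3*3 - d5*4 = -10
  d10 = d8/4 + d2*2 + 10 = 1023/80
  d11 = d3 + d7 - 2 = 6
  d12 = d3/4 = 1/2
  d13 = d1*2 = 3/2
Walk from origin (0, 0):
  seg 1: left by d6 = -33/20 → (33/20, 0)
  seg 2: right by d5 = 4 → (113/20, 0)
  seg 3: left by d13 = 3/2 → (83/20, 0)
  seg 4: up by d2 = 1/5 → (83/20, 1/5)
  seg 5: right by d6 = -33/20 → (5/2, 1/5)
  seg 6: right by d10 = 1023/80 → (1223/80, 1/5)
  seg 7: up by d3 = 2 → (1223/80, 11/5)
  seg 8: down by d12 = 1/2 → (1223/80, 17/10)
  seg 9: right by d3 = 2 → (1383/80, 17/10)
  seg 10: left by d1 = 3/4 → (1323/80, 17/10)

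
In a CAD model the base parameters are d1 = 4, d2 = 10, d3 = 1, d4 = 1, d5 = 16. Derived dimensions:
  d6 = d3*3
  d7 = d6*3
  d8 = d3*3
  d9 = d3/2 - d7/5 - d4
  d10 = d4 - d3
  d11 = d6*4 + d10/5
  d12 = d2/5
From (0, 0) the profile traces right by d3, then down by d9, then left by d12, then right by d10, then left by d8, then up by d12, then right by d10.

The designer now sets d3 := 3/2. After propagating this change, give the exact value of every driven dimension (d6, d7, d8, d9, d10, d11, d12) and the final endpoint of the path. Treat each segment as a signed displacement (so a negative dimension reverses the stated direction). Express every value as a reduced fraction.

Apply edit: d3 := 3/2
  d6 = d3*3 = 9/2
  d7 = d6*3 = 27/2
  d8 = d3*3 = 9/2
  d9 = d3/2 - d7/5 - d4 = -59/20
  d10 = d4 - d3 = -1/2
  d11 = d6*4 + d10/5 = 179/10
  d12 = d2/5 = 2
Walk from origin (0, 0):
  seg 1: right by d3 = 3/2 → (3/2, 0)
  seg 2: down by d9 = -59/20 → (3/2, 59/20)
  seg 3: left by d12 = 2 → (-1/2, 59/20)
  seg 4: right by d10 = -1/2 → (-1, 59/20)
  seg 5: left by d8 = 9/2 → (-11/2, 59/20)
  seg 6: up by d12 = 2 → (-11/2, 99/20)
  seg 7: right by d10 = -1/2 → (-6, 99/20)

d6 = 9/2
d7 = 27/2
d8 = 9/2
d9 = -59/20
d10 = -1/2
d11 = 179/10
d12 = 2
endpoint = (-6, 99/20)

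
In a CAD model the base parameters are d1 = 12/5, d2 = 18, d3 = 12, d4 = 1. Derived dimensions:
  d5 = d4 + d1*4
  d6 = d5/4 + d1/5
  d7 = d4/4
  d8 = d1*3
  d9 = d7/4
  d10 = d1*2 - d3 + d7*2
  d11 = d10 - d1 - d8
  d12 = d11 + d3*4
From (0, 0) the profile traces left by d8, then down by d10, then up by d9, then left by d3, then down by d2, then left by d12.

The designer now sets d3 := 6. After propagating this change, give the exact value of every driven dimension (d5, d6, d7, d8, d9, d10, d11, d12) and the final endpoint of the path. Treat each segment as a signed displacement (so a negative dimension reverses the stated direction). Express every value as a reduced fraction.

Apply edit: d3 := 6
  d5 = d4 + d1*4 = 53/5
  d6 = d5/4 + d1/5 = 313/100
  d7 = d4/4 = 1/4
  d8 = d1*3 = 36/5
  d9 = d7/4 = 1/16
  d10 = d1*2 - d3 + d7*2 = -7/10
  d11 = d10 - d1 - d8 = -103/10
  d12 = d11 + d3*4 = 137/10
Walk from origin (0, 0):
  seg 1: left by d8 = 36/5 → (-36/5, 0)
  seg 2: down by d10 = -7/10 → (-36/5, 7/10)
  seg 3: up by d9 = 1/16 → (-36/5, 61/80)
  seg 4: left by d3 = 6 → (-66/5, 61/80)
  seg 5: down by d2 = 18 → (-66/5, -1379/80)
  seg 6: left by d12 = 137/10 → (-269/10, -1379/80)

d5 = 53/5
d6 = 313/100
d7 = 1/4
d8 = 36/5
d9 = 1/16
d10 = -7/10
d11 = -103/10
d12 = 137/10
endpoint = (-269/10, -1379/80)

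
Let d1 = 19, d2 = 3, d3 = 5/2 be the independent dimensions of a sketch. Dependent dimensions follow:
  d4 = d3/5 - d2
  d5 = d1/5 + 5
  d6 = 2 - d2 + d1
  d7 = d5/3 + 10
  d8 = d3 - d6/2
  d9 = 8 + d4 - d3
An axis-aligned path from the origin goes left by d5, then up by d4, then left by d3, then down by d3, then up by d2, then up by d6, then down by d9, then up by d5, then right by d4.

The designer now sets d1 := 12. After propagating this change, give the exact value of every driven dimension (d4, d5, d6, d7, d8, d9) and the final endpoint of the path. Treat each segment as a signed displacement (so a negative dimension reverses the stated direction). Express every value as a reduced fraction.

d4 = -5/2
d5 = 37/5
d6 = 11
d7 = 187/15
d8 = -3
d9 = 3
endpoint = (-62/5, 67/5)

Apply edit: d1 := 12
  d4 = d3/5 - d2 = -5/2
  d5 = d1/5 + 5 = 37/5
  d6 = 2 - d2 + d1 = 11
  d7 = d5/3 + 10 = 187/15
  d8 = d3 - d6/2 = -3
  d9 = 8 + d4 - d3 = 3
Walk from origin (0, 0):
  seg 1: left by d5 = 37/5 → (-37/5, 0)
  seg 2: up by d4 = -5/2 → (-37/5, -5/2)
  seg 3: left by d3 = 5/2 → (-99/10, -5/2)
  seg 4: down by d3 = 5/2 → (-99/10, -5)
  seg 5: up by d2 = 3 → (-99/10, -2)
  seg 6: up by d6 = 11 → (-99/10, 9)
  seg 7: down by d9 = 3 → (-99/10, 6)
  seg 8: up by d5 = 37/5 → (-99/10, 67/5)
  seg 9: right by d4 = -5/2 → (-62/5, 67/5)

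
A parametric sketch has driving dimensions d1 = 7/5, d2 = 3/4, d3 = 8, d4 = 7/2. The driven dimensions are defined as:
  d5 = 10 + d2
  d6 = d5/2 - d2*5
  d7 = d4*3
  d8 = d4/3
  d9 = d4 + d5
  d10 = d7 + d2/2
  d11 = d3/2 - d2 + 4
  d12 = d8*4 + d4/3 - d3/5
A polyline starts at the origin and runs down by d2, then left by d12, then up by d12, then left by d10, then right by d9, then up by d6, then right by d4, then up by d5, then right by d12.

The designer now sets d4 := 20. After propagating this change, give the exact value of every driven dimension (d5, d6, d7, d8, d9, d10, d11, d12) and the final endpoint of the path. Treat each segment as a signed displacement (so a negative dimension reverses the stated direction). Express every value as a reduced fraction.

d5 = 43/4
d6 = 13/8
d7 = 60
d8 = 20/3
d9 = 123/4
d10 = 483/8
d11 = 29/4
d12 = 476/15
endpoint = (-77/8, 5203/120)

Apply edit: d4 := 20
  d5 = 10 + d2 = 43/4
  d6 = d5/2 - d2*5 = 13/8
  d7 = d4*3 = 60
  d8 = d4/3 = 20/3
  d9 = d4 + d5 = 123/4
  d10 = d7 + d2/2 = 483/8
  d11 = d3/2 - d2 + 4 = 29/4
  d12 = d8*4 + d4/3 - d3/5 = 476/15
Walk from origin (0, 0):
  seg 1: down by d2 = 3/4 → (0, -3/4)
  seg 2: left by d12 = 476/15 → (-476/15, -3/4)
  seg 3: up by d12 = 476/15 → (-476/15, 1859/60)
  seg 4: left by d10 = 483/8 → (-11053/120, 1859/60)
  seg 5: right by d9 = 123/4 → (-7363/120, 1859/60)
  seg 6: up by d6 = 13/8 → (-7363/120, 3913/120)
  seg 7: right by d4 = 20 → (-4963/120, 3913/120)
  seg 8: up by d5 = 43/4 → (-4963/120, 5203/120)
  seg 9: right by d12 = 476/15 → (-77/8, 5203/120)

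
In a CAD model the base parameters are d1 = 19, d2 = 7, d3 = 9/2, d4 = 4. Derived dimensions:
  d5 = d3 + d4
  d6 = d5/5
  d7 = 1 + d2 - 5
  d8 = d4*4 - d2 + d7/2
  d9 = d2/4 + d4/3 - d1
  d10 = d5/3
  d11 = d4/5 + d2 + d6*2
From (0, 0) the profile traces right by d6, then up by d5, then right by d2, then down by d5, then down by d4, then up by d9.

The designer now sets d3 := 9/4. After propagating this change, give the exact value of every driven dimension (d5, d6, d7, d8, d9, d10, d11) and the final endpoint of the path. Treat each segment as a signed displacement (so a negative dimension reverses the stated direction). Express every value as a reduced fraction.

Apply edit: d3 := 9/4
  d5 = d3 + d4 = 25/4
  d6 = d5/5 = 5/4
  d7 = 1 + d2 - 5 = 3
  d8 = d4*4 - d2 + d7/2 = 21/2
  d9 = d2/4 + d4/3 - d1 = -191/12
  d10 = d5/3 = 25/12
  d11 = d4/5 + d2 + d6*2 = 103/10
Walk from origin (0, 0):
  seg 1: right by d6 = 5/4 → (5/4, 0)
  seg 2: up by d5 = 25/4 → (5/4, 25/4)
  seg 3: right by d2 = 7 → (33/4, 25/4)
  seg 4: down by d5 = 25/4 → (33/4, 0)
  seg 5: down by d4 = 4 → (33/4, -4)
  seg 6: up by d9 = -191/12 → (33/4, -239/12)

d5 = 25/4
d6 = 5/4
d7 = 3
d8 = 21/2
d9 = -191/12
d10 = 25/12
d11 = 103/10
endpoint = (33/4, -239/12)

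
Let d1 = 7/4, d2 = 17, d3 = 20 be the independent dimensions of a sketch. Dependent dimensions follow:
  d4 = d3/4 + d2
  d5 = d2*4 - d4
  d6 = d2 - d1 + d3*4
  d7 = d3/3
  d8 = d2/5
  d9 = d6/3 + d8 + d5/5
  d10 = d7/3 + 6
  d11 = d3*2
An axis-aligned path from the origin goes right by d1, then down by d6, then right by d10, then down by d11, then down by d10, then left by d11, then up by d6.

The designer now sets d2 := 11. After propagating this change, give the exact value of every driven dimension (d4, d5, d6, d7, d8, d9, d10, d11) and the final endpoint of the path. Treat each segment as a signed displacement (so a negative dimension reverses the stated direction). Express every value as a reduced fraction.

Apply edit: d2 := 11
  d4 = d3/4 + d2 = 16
  d5 = d2*4 - d4 = 28
  d6 = d2 - d1 + d3*4 = 357/4
  d7 = d3/3 = 20/3
  d8 = d2/5 = 11/5
  d9 = d6/3 + d8 + d5/5 = 751/20
  d10 = d7/3 + 6 = 74/9
  d11 = d3*2 = 40
Walk from origin (0, 0):
  seg 1: right by d1 = 7/4 → (7/4, 0)
  seg 2: down by d6 = 357/4 → (7/4, -357/4)
  seg 3: right by d10 = 74/9 → (359/36, -357/4)
  seg 4: down by d11 = 40 → (359/36, -517/4)
  seg 5: down by d10 = 74/9 → (359/36, -4949/36)
  seg 6: left by d11 = 40 → (-1081/36, -4949/36)
  seg 7: up by d6 = 357/4 → (-1081/36, -434/9)

d4 = 16
d5 = 28
d6 = 357/4
d7 = 20/3
d8 = 11/5
d9 = 751/20
d10 = 74/9
d11 = 40
endpoint = (-1081/36, -434/9)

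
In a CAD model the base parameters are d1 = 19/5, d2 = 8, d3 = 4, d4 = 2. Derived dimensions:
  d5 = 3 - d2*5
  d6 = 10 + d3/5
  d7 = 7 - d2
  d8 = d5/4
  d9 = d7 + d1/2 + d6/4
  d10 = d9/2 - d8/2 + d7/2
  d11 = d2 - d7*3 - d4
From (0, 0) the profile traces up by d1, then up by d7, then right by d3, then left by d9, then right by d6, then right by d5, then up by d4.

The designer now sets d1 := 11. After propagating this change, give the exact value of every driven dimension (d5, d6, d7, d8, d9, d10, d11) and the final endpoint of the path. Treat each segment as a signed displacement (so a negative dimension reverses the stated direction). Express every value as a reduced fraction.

Apply edit: d1 := 11
  d5 = 3 - d2*5 = -37
  d6 = 10 + d3/5 = 54/5
  d7 = 7 - d2 = -1
  d8 = d5/4 = -37/4
  d9 = d7 + d1/2 + d6/4 = 36/5
  d10 = d9/2 - d8/2 + d7/2 = 309/40
  d11 = d2 - d7*3 - d4 = 9
Walk from origin (0, 0):
  seg 1: up by d1 = 11 → (0, 11)
  seg 2: up by d7 = -1 → (0, 10)
  seg 3: right by d3 = 4 → (4, 10)
  seg 4: left by d9 = 36/5 → (-16/5, 10)
  seg 5: right by d6 = 54/5 → (38/5, 10)
  seg 6: right by d5 = -37 → (-147/5, 10)
  seg 7: up by d4 = 2 → (-147/5, 12)

d5 = -37
d6 = 54/5
d7 = -1
d8 = -37/4
d9 = 36/5
d10 = 309/40
d11 = 9
endpoint = (-147/5, 12)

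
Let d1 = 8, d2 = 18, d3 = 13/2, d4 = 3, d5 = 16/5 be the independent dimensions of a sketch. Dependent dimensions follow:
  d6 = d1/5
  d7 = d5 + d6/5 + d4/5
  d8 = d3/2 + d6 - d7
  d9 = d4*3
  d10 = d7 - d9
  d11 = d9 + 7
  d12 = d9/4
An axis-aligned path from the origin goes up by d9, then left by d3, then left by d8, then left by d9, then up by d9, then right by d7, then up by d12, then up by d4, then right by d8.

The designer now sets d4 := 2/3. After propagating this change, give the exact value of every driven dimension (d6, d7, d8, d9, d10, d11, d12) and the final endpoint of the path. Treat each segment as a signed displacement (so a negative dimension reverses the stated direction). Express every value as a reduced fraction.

Apply edit: d4 := 2/3
  d6 = d1/5 = 8/5
  d7 = d5 + d6/5 + d4/5 = 274/75
  d8 = d3/2 + d6 - d7 = 359/300
  d9 = d4*3 = 2
  d10 = d7 - d9 = 124/75
  d11 = d9 + 7 = 9
  d12 = d9/4 = 1/2
Walk from origin (0, 0):
  seg 1: up by d9 = 2 → (0, 2)
  seg 2: left by d3 = 13/2 → (-13/2, 2)
  seg 3: left by d8 = 359/300 → (-2309/300, 2)
  seg 4: left by d9 = 2 → (-2909/300, 2)
  seg 5: up by d9 = 2 → (-2909/300, 4)
  seg 6: right by d7 = 274/75 → (-1813/300, 4)
  seg 7: up by d12 = 1/2 → (-1813/300, 9/2)
  seg 8: up by d4 = 2/3 → (-1813/300, 31/6)
  seg 9: right by d8 = 359/300 → (-727/150, 31/6)

d6 = 8/5
d7 = 274/75
d8 = 359/300
d9 = 2
d10 = 124/75
d11 = 9
d12 = 1/2
endpoint = (-727/150, 31/6)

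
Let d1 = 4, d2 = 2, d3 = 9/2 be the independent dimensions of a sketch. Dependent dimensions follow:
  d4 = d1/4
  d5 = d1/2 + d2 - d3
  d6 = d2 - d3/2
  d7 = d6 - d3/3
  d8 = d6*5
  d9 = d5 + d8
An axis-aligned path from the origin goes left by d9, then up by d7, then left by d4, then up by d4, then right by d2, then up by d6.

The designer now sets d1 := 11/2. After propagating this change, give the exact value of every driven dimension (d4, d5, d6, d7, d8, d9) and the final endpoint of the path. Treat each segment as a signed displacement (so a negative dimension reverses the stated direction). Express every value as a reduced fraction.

d4 = 11/8
d5 = 1/4
d6 = -1/4
d7 = -7/4
d8 = -5/4
d9 = -1
endpoint = (13/8, -5/8)

Apply edit: d1 := 11/2
  d4 = d1/4 = 11/8
  d5 = d1/2 + d2 - d3 = 1/4
  d6 = d2 - d3/2 = -1/4
  d7 = d6 - d3/3 = -7/4
  d8 = d6*5 = -5/4
  d9 = d5 + d8 = -1
Walk from origin (0, 0):
  seg 1: left by d9 = -1 → (1, 0)
  seg 2: up by d7 = -7/4 → (1, -7/4)
  seg 3: left by d4 = 11/8 → (-3/8, -7/4)
  seg 4: up by d4 = 11/8 → (-3/8, -3/8)
  seg 5: right by d2 = 2 → (13/8, -3/8)
  seg 6: up by d6 = -1/4 → (13/8, -5/8)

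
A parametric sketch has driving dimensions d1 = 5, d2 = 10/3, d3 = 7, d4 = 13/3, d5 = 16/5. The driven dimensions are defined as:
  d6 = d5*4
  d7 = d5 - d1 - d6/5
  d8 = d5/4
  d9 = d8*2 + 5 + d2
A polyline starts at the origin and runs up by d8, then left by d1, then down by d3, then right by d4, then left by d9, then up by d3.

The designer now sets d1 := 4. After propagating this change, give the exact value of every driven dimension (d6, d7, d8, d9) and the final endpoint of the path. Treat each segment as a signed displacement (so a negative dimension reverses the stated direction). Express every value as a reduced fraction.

Apply edit: d1 := 4
  d6 = d5*4 = 64/5
  d7 = d5 - d1 - d6/5 = -84/25
  d8 = d5/4 = 4/5
  d9 = d8*2 + 5 + d2 = 149/15
Walk from origin (0, 0):
  seg 1: up by d8 = 4/5 → (0, 4/5)
  seg 2: left by d1 = 4 → (-4, 4/5)
  seg 3: down by d3 = 7 → (-4, -31/5)
  seg 4: right by d4 = 13/3 → (1/3, -31/5)
  seg 5: left by d9 = 149/15 → (-48/5, -31/5)
  seg 6: up by d3 = 7 → (-48/5, 4/5)

d6 = 64/5
d7 = -84/25
d8 = 4/5
d9 = 149/15
endpoint = (-48/5, 4/5)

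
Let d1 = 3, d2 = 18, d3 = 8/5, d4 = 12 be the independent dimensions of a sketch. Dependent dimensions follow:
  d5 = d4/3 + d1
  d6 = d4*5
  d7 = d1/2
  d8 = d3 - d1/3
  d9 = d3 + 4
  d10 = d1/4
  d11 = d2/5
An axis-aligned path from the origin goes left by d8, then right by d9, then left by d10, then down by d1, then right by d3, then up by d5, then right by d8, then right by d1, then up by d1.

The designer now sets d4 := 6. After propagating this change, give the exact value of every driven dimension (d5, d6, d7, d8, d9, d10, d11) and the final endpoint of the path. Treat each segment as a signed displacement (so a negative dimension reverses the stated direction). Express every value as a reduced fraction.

d5 = 5
d6 = 30
d7 = 3/2
d8 = 3/5
d9 = 28/5
d10 = 3/4
d11 = 18/5
endpoint = (189/20, 5)

Apply edit: d4 := 6
  d5 = d4/3 + d1 = 5
  d6 = d4*5 = 30
  d7 = d1/2 = 3/2
  d8 = d3 - d1/3 = 3/5
  d9 = d3 + 4 = 28/5
  d10 = d1/4 = 3/4
  d11 = d2/5 = 18/5
Walk from origin (0, 0):
  seg 1: left by d8 = 3/5 → (-3/5, 0)
  seg 2: right by d9 = 28/5 → (5, 0)
  seg 3: left by d10 = 3/4 → (17/4, 0)
  seg 4: down by d1 = 3 → (17/4, -3)
  seg 5: right by d3 = 8/5 → (117/20, -3)
  seg 6: up by d5 = 5 → (117/20, 2)
  seg 7: right by d8 = 3/5 → (129/20, 2)
  seg 8: right by d1 = 3 → (189/20, 2)
  seg 9: up by d1 = 3 → (189/20, 5)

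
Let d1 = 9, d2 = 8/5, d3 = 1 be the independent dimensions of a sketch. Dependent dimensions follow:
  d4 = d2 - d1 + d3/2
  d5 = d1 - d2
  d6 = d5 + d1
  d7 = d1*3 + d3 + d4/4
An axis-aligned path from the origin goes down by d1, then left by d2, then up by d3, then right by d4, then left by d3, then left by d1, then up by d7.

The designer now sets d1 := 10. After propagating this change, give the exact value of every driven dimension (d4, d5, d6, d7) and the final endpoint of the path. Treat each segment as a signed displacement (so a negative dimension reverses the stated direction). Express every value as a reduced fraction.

d4 = -79/10
d5 = 42/5
d6 = 92/5
d7 = 1161/40
endpoint = (-41/2, 801/40)

Apply edit: d1 := 10
  d4 = d2 - d1 + d3/2 = -79/10
  d5 = d1 - d2 = 42/5
  d6 = d5 + d1 = 92/5
  d7 = d1*3 + d3 + d4/4 = 1161/40
Walk from origin (0, 0):
  seg 1: down by d1 = 10 → (0, -10)
  seg 2: left by d2 = 8/5 → (-8/5, -10)
  seg 3: up by d3 = 1 → (-8/5, -9)
  seg 4: right by d4 = -79/10 → (-19/2, -9)
  seg 5: left by d3 = 1 → (-21/2, -9)
  seg 6: left by d1 = 10 → (-41/2, -9)
  seg 7: up by d7 = 1161/40 → (-41/2, 801/40)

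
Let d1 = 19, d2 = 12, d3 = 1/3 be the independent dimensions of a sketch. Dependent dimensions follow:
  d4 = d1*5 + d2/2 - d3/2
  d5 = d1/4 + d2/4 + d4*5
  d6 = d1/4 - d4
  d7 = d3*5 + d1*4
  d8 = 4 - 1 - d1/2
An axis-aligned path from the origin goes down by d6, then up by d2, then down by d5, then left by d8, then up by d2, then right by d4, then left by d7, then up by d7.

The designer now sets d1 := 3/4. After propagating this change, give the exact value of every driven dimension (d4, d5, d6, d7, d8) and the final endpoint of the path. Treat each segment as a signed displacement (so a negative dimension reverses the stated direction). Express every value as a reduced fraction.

Apply edit: d1 := 3/4
  d4 = d1*5 + d2/2 - d3/2 = 115/12
  d5 = d1/4 + d2/4 + d4*5 = 2453/48
  d6 = d1/4 - d4 = -451/48
  d7 = d3*5 + d1*4 = 14/3
  d8 = 4 - 1 - d1/2 = 21/8
Walk from origin (0, 0):
  seg 1: down by d6 = -451/48 → (0, 451/48)
  seg 2: up by d2 = 12 → (0, 1027/48)
  seg 3: down by d5 = 2453/48 → (0, -713/24)
  seg 4: left by d8 = 21/8 → (-21/8, -713/24)
  seg 5: up by d2 = 12 → (-21/8, -425/24)
  seg 6: right by d4 = 115/12 → (167/24, -425/24)
  seg 7: left by d7 = 14/3 → (55/24, -425/24)
  seg 8: up by d7 = 14/3 → (55/24, -313/24)

d4 = 115/12
d5 = 2453/48
d6 = -451/48
d7 = 14/3
d8 = 21/8
endpoint = (55/24, -313/24)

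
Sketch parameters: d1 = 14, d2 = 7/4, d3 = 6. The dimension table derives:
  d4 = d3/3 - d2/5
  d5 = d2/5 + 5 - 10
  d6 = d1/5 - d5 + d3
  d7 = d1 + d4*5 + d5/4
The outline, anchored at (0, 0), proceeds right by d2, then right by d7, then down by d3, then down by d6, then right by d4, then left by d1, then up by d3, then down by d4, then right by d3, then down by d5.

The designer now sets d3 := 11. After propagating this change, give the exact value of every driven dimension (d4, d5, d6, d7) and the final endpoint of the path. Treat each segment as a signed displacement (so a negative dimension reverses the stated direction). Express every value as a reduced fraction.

Apply edit: d3 := 11
  d4 = d3/3 - d2/5 = 199/60
  d5 = d2/5 + 5 - 10 = -93/20
  d6 = d1/5 - d5 + d3 = 369/20
  d7 = d1 + d4*5 + d5/4 = 7061/240
Walk from origin (0, 0):
  seg 1: right by d2 = 7/4 → (7/4, 0)
  seg 2: right by d7 = 7061/240 → (7481/240, 0)
  seg 3: down by d3 = 11 → (7481/240, -11)
  seg 4: down by d6 = 369/20 → (7481/240, -589/20)
  seg 5: right by d4 = 199/60 → (2759/80, -589/20)
  seg 6: left by d1 = 14 → (1639/80, -589/20)
  seg 7: up by d3 = 11 → (1639/80, -369/20)
  seg 8: down by d4 = 199/60 → (1639/80, -653/30)
  seg 9: right by d3 = 11 → (2519/80, -653/30)
  seg 10: down by d5 = -93/20 → (2519/80, -1027/60)

d4 = 199/60
d5 = -93/20
d6 = 369/20
d7 = 7061/240
endpoint = (2519/80, -1027/60)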